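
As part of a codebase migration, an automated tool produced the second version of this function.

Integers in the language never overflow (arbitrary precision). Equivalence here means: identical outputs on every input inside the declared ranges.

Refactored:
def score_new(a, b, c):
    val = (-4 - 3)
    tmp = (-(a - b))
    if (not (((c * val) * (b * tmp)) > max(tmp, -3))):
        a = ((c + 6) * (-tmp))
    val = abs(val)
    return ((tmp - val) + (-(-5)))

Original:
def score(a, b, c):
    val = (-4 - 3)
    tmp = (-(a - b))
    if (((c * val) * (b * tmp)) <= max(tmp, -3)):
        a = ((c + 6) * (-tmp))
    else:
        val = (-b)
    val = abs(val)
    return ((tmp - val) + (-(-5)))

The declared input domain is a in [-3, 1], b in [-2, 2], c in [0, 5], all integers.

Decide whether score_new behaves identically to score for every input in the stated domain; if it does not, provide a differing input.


The rewrite breaks on a=-3, b=-2, c=1, where the results are 4 and -1.
score: val = -7; tmp = 1; (((c * val) * (b * tmp)) <= max(tmp, -3)) -> false; val = 2; val = 2; return 4
score_new: val = -7; tmp = 1; (not (((c * val) * (b * tmp)) > max(tmp, -3))) -> false; val = 7; return -1
verdict: not equivalent; witness: a=-3, b=-2, c=1


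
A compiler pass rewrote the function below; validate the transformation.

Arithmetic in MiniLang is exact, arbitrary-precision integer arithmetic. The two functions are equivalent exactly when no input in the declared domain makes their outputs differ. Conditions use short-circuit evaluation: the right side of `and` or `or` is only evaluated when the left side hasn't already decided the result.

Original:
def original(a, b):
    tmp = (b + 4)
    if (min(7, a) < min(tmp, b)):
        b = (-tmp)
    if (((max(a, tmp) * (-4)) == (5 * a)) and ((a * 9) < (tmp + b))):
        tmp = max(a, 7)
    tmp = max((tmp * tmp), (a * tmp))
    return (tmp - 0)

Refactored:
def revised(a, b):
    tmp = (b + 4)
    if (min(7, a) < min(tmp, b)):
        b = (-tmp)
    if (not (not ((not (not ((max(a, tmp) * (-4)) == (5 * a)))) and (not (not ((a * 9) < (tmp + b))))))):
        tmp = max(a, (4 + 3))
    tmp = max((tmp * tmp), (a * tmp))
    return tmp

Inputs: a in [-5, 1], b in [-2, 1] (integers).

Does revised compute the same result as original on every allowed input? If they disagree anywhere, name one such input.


This is a faithful refactor — boolean connective usage differs; also arithmetic usage differs; also constant usage differs, but the computed results match everywhere.
One worked example (a=-4, b=0) — original: tmp becomes 4; next (min(7, a) < min(tmp, b)) evaluates to true; next b becomes -4; next (((max(a, tmp) * (-4)) == (5 * a)) and ((a * 9) < (tmp + b))) evaluates to false; next tmp becomes 16; next final value 16; revised: tmp becomes 4; next (min(7, a) < min(tmp, b)) evaluates to true; next b becomes -4; next (not (not ((not (not ((max(a, tmp) * (-4)) == (5 * a)))) and (not (not ((a * 9) < (tmp + b))))))) evaluates to false; next tmp becomes 16; next final value 16; agreement on 16.
An exhaustive pass over the 28 declared inputs shows identical outputs.
verdict: equivalent


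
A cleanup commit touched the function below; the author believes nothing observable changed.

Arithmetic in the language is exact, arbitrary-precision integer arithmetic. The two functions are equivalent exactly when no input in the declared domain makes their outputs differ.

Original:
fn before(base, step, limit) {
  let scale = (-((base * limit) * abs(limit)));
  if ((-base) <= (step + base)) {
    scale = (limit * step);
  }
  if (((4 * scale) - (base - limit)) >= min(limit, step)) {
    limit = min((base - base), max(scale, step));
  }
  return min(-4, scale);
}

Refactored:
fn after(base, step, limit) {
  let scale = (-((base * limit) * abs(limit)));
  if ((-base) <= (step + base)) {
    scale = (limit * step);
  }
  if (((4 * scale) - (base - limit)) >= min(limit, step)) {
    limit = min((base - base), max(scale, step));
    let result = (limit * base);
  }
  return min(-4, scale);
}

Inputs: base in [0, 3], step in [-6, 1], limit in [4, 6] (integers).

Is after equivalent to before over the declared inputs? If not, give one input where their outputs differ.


Equivalent — the differences include arithmetic usage differs; also local variable names differ; also statement counts differ, yet no declared input distinguishes the two.
As a probe, take base=3, step=1, limit=5: before runs scale becomes -75; next ((-base) <= (step + base)) evaluates to true; next scale becomes 5; next (((4 * scale) - (base - limit)) >= min(limit, step)) evaluates to true; next limit becomes 0; next final value -4; after runs scale becomes -75; next ((-base) <= (step + base)) evaluates to true; next scale becomes 5; next (((4 * scale) - (base - limit)) >= min(limit, step)) evaluates to true; next limit becomes 0; next result becomes 0; next final value -4; both end at -4.
Across all 96 domain points the two functions coincide.
verdict: equivalent


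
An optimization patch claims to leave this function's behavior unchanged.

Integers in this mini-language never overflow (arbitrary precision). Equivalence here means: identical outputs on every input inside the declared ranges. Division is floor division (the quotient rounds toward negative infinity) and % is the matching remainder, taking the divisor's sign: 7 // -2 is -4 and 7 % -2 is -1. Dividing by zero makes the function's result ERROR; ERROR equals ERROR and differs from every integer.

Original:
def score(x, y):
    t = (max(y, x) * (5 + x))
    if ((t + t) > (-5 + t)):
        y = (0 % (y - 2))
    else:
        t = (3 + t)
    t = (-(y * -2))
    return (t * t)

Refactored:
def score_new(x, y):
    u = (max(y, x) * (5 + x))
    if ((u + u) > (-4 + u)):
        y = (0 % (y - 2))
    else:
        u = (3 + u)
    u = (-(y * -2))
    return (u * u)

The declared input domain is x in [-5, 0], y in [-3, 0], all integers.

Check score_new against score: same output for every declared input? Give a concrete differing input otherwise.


Run the pair on x=-3, y=-2.
score: t becomes -4; next ((t + t) > (-5 + t)) evaluates to true; next y becomes 0; next t becomes 0; next final value 0
score_new: u becomes -4; next ((u + u) > (-4 + u)) evaluates to false; next u becomes -1; next u becomes -4; next final value 16
0 against 16: the behavior changed.
verdict: not equivalent; witness: x=-3, y=-2


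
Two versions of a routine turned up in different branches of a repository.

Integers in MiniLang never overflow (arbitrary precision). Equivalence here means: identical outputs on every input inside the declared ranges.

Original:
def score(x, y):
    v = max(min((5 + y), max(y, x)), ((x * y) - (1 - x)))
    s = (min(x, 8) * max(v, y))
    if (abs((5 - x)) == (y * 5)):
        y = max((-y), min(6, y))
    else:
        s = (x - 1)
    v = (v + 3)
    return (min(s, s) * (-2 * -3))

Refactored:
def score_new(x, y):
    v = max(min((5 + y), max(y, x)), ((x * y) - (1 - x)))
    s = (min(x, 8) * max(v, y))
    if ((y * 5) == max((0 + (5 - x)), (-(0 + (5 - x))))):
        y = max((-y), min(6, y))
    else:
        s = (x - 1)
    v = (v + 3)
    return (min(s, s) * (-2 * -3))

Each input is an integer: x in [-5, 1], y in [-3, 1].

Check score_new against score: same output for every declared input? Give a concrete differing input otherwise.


Changes here: constant usage differs; also min/max/abs usage differs; also arithmetic usage differs; the full 35-point sweep finds no disagreement.
verdict: equivalent


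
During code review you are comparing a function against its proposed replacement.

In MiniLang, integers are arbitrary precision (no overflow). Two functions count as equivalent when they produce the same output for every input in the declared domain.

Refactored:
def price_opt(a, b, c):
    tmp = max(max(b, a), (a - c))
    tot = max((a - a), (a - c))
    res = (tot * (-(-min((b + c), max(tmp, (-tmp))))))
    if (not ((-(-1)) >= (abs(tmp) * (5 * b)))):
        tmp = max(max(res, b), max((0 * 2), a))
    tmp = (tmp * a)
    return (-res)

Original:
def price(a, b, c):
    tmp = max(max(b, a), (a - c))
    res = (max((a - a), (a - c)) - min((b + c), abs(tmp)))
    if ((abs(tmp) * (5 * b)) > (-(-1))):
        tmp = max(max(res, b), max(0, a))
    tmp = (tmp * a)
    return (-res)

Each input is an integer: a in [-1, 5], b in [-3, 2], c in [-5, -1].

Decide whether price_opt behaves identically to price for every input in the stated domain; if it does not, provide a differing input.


Not equivalent: a=-1, b=-3, c=-5 separates them (-12 vs 32).
price: tmp = 4; res = 12; ((abs(tmp) * (5 * b)) > (-(-1))) -> false; tmp = -4; return -12
price_opt: tmp = 4; tot = 4; res = -32; (not ((-(-1)) >= (abs(tmp) * (5 * b)))) -> false; tmp = -4; return 32
verdict: not equivalent; witness: a=-1, b=-3, c=-5


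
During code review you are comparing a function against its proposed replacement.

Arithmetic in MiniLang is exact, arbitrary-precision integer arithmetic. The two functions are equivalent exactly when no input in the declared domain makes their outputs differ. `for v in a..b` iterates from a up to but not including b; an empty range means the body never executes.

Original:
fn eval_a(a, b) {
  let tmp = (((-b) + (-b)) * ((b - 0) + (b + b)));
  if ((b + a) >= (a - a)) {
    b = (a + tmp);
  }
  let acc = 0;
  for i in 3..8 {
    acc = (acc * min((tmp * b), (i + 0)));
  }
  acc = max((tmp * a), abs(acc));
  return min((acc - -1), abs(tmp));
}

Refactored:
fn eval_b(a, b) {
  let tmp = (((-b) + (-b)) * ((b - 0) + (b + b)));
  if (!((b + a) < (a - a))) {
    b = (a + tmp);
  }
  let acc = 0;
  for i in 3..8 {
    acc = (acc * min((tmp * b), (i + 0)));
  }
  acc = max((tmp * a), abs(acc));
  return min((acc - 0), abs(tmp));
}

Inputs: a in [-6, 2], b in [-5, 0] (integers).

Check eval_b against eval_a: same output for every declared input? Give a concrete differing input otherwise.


Try a=0, b=-5.
eval_a: tmp becomes -150; next ((b + a) >= (a - a)) evaluates to false; next acc becomes 0; next at i=3:; next acc becomes 0; next at i=4:; next acc becomes 0; next at i=5:; next acc becomes 0; next at i=6:; next acc becomes 0; next at i=7:; next acc becomes 0; next acc becomes 0; next final value 1
eval_b: tmp becomes -150; next (!((b + a) < (a - a))) evaluates to false; next acc becomes 0; next at i=3:; next acc becomes 0; next at i=4:; next acc becomes 0; next at i=5:; next acc becomes 0; next at i=6:; next acc becomes 0; next at i=7:; next acc becomes 0; next acc becomes 0; next final value 0
1 != 0, so the rewrite changes behavior.
verdict: not equivalent; witness: a=0, b=-5


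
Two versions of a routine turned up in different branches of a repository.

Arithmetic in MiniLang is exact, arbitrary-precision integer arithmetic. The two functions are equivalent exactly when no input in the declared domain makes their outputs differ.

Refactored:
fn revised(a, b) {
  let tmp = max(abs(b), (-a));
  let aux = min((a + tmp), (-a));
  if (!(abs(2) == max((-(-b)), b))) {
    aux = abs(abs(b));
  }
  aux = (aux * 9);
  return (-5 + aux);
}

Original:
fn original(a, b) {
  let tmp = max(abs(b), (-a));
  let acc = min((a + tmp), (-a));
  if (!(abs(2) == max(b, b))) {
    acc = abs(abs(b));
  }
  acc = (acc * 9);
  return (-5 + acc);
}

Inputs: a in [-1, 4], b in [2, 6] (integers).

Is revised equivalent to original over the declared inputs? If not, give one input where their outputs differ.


The two versions differ — the changes include local variable names differ.
One worked example (a=4, b=6) — original: tmp=6, then acc=-4, then (!(abs(2) == max(b, b))) is true, then acc=6, then acc=54, then returns 49; revised: tmp=6, then aux=-4, then (!(abs(2) == max((-(-b)), b))) is true, then aux=6, then aux=54, then returns 49; agreement on 49.
Every one of the 30 inputs gives matching results.
verdict: equivalent


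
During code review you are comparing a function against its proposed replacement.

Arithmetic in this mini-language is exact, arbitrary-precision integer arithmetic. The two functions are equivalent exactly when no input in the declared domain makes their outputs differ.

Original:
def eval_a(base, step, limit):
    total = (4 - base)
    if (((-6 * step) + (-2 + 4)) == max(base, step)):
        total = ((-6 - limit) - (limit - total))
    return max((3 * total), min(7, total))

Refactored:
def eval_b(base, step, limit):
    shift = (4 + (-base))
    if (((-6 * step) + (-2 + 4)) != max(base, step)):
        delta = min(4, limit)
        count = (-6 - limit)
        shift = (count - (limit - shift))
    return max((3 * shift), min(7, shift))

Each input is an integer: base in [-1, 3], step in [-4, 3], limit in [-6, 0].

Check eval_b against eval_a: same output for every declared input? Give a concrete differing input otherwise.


These are not equivalent — on base=-1, step=-4, limit=-6 the outputs split (15 vs 33).
eval_a: total = 5; (((-6 * step) + (-2 + 4)) == max(base, step)) -> false; return 15
eval_b: shift = 5; (((-6 * step) + (-2 + 4)) != max(base, step)) -> true; delta = -6; count = 0; shift = 11; return 33
verdict: not equivalent; witness: base=-1, step=-4, limit=-6


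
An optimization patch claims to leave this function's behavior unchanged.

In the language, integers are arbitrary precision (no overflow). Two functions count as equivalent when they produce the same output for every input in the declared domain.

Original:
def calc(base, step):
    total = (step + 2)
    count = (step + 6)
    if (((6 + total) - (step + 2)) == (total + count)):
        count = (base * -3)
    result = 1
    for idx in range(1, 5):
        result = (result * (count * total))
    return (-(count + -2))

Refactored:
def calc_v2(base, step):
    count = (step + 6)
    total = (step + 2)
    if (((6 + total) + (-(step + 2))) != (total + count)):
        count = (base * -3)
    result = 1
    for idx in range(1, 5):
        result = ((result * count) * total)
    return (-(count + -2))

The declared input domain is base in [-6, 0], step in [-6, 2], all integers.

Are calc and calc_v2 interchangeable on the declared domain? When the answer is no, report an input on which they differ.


Evaluate both at base=-6, step=-6.
calc: total := -4 | count := 0 | (((6 + total) - (step + 2)) == (total + count)): false | result := 1 | iter idx=1: | result := 0 | iter idx=2: | result := 0 | iter idx=3: | result := 0 | iter idx=4: | result := 0 | result 2
calc_v2: count := 0 | total := -4 | (((6 + total) + (-(step + 2))) != (total + count)): true | count := 18 | result := 1 | iter idx=1: | result := -72 | iter idx=2: | result := 5184 | iter idx=3: | result := -373248 | iter idx=4: | result := 26873856 | result -16
2 against -16: the behavior changed.
verdict: not equivalent; witness: base=-6, step=-6


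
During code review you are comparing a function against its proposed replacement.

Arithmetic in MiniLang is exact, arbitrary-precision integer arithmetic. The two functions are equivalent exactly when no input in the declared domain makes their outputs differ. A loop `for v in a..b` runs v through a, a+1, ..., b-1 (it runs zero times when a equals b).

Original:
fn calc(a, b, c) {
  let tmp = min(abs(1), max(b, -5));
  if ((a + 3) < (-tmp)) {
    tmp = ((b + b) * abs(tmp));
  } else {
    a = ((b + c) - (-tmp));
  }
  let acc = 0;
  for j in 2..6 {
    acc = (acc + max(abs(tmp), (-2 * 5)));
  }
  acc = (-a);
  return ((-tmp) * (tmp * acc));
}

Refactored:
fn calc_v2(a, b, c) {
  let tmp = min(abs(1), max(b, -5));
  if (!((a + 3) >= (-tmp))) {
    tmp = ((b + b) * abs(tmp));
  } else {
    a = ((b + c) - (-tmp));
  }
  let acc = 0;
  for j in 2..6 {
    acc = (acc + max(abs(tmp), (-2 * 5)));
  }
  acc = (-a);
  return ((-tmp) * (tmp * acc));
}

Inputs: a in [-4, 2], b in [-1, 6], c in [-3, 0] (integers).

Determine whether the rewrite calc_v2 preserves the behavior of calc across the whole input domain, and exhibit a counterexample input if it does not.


This is a faithful refactor — comparison usage differs, plus boolean connective usage differs, but the computed results match everywhere.
One worked example (a=-4, b=0, c=-2) — calc: tmp becomes 0; next ((a + 3) < (-tmp)) evaluates to true; next tmp becomes 0; next acc becomes 0; next at j=2:; next acc becomes 0; next at j=3:; next acc becomes 0; next at j=4:; next acc becomes 0; next at j=5:; next acc becomes 0; next acc becomes 4; next final value 0; calc_v2: tmp becomes 0; next (!((a + 3) >= (-tmp))) evaluates to true; next tmp becomes 0; next acc becomes 0; next at j=2:; next acc becomes 0; next at j=3:; next acc becomes 0; next at j=4:; next acc becomes 0; next at j=5:; next acc becomes 0; next acc becomes 4; next final value 0; agreement on 0.
Checked all 224 inputs in the declared domain: the outputs agree on every one.
verdict: equivalent


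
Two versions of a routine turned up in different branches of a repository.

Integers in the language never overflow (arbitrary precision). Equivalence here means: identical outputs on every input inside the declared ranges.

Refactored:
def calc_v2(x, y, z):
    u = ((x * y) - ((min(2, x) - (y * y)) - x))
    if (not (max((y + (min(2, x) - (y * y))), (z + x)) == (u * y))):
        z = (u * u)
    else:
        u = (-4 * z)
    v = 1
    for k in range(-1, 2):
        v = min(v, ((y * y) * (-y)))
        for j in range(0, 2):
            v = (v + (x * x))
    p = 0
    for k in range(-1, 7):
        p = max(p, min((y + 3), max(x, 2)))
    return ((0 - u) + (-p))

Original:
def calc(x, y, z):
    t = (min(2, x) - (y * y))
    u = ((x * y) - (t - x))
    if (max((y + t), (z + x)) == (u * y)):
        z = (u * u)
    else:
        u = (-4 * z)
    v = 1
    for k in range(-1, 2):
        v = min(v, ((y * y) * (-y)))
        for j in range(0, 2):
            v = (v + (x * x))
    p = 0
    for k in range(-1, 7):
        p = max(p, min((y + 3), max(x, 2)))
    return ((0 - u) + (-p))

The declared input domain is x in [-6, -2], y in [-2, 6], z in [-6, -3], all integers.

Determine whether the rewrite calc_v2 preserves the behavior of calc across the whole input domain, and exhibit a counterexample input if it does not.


Not equivalent: x=-6, y=-2, z=-6 separates them (-25 vs -17).
calc: t becomes -10; next u becomes 16; next (max((y + t), (z + x)) == (u * y)) evaluates to false; next u becomes 24; next v becomes 1; next at k=-1:; next v becomes 1; next at j=0:; next v becomes 37; next at j=1:; next v becomes 73; next at k=0:; next v becomes 8; next at j=0:; next v becomes 44; next at j=1:; next v becomes 80; next at k=1:; next v becomes 8; next at j=0:; next v becomes 44; next at j=1:; next v becomes 80; next p becomes 0; next at k=-1:; next p becomes 1; next at k=0:; next p becomes 1; next at k=1:; next p becomes 1; next at k=2:; next p becomes 1; next at k=3:; next p becomes 1; next at k=4:; next p becomes 1; next at k=5:; next p becomes 1; next at k=6:; next p becomes 1; next final value -25
calc_v2: u becomes 16; next (not (max((y + (min(2, x) - (y * y))), (z + x)) == (u * y))) evaluates to true; next z becomes 256; next v becomes 1; next at k=-1:; next v becomes 1; next at j=0:; next v becomes 37; next at j=1:; next v becomes 73; next at k=0:; next v becomes 8; next at j=0:; next v becomes 44; next at j=1:; next v becomes 80; next at k=1:; next v becomes 8; next at j=0:; next v becomes 44; next at j=1:; next v becomes 80; next p becomes 0; next at k=-1:; next p becomes 1; next at k=0:; next p becomes 1; next at k=1:; next p becomes 1; next at k=2:; next p becomes 1; next at k=3:; next p becomes 1; next at k=4:; next p becomes 1; next at k=5:; next p becomes 1; next at k=6:; next p becomes 1; next final value -17
verdict: not equivalent; witness: x=-6, y=-2, z=-6


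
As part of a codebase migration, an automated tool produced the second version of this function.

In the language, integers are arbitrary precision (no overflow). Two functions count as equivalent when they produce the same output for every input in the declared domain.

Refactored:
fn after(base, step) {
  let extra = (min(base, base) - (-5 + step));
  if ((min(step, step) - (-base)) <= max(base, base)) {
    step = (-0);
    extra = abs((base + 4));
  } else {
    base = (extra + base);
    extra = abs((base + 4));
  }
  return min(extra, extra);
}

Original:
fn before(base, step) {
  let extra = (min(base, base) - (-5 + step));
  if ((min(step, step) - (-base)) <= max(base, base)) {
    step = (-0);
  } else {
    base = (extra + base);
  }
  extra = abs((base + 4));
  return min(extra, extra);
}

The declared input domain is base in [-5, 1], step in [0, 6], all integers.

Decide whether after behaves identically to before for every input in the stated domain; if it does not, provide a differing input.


Changes here: min/max/abs usage differs; also constant usage differs; also arithmetic usage differs; also statement counts differ; the full 49-point sweep finds no disagreement.
verdict: equivalent


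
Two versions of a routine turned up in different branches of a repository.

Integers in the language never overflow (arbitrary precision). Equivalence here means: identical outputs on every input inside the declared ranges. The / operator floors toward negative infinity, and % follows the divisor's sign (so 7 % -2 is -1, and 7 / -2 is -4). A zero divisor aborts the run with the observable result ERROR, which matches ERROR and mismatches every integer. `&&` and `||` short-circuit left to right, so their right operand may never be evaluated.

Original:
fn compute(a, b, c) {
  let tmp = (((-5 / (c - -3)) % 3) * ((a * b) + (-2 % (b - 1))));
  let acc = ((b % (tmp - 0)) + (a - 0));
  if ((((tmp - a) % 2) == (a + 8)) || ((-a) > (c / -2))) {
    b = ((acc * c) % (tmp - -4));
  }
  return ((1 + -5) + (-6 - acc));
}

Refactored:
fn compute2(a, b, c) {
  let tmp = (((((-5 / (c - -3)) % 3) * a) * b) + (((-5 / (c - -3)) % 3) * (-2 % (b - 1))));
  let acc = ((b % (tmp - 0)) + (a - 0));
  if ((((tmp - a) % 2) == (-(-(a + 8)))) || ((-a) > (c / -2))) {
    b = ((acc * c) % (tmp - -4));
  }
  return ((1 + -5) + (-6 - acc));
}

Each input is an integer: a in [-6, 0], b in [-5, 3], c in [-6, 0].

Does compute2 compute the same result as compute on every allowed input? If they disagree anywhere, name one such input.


The two are interchangeable: arithmetic usage differs; constant usage differs, and every declared input agrees.
Tracing a=-6, b=-2, c=-4: compute: tmp = 20; acc = 12; ((((tmp - a) % 2) == (a + 8)) || ((-a) > (c / -2))) -> true; b = 0; return -22 | compute2: tmp = 20; acc = 12; ((((tmp - a) % 2) == (-(-(a + 8)))) || ((-a) > (c / -2))) -> true; b = 0; return -22 — matching result -22.
Across all 441 domain points the two functions coincide.
verdict: equivalent


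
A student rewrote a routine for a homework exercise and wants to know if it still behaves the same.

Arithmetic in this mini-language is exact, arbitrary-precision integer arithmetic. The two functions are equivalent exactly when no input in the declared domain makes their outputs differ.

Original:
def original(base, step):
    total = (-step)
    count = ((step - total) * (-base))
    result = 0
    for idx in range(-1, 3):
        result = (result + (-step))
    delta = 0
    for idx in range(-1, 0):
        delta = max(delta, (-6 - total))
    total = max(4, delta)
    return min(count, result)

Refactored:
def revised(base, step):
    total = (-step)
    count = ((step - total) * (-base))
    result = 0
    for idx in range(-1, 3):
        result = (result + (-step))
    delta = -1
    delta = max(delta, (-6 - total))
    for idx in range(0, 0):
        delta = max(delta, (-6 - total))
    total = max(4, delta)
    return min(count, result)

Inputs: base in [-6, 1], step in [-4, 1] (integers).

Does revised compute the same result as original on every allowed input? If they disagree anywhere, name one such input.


Equivalent. The suspicious edit (`0` became `-1`) never changes the result for any input inside the declared domain.
Sweeping the whole domain (48 inputs) finds no disagreement.
Spot check at base=-2, step=1 — original: total := -1 | count := 4 | result := 0 | iter idx=-1: | result := -1 | iter idx=0: | result := -2 | iter idx=1: | result := -3 | iter idx=2: | result := -4 | delta := 0 | iter idx=-1: | delta := 0 | total := 4 | result -4. revised: total := -1 | count := 4 | result := 0 | iter idx=-1: | result := -1 | iter idx=0: | result := -2 | iter idx=1: | result := -3 | iter idx=2: | result := -4 | delta := -1 | delta := -1 | loop over idx: empty range | total := 4 | result -4. Both give -4.
verdict: equivalent


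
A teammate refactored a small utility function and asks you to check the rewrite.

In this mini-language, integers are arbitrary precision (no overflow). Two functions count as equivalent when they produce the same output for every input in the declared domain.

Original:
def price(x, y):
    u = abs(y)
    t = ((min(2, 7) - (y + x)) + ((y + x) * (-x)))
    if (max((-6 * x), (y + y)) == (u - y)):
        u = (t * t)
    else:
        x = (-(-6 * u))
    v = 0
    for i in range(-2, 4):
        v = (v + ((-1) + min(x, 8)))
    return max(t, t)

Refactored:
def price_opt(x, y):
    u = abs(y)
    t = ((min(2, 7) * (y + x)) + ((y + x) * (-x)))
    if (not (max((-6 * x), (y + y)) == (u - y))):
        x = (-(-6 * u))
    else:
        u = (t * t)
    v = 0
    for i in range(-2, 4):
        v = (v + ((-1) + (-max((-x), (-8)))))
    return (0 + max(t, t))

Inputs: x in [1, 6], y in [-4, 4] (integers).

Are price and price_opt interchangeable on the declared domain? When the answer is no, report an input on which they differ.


Try x=1, y=-4.
price: u=4, then t=8, then (max((-6 * x), (y + y)) == (u - y)) is false, then x=24, then v=0, then (i=-2), then v=7, then (i=-1), then v=14, then (i=0), then v=21, then (i=1), then v=28, then (i=2), then v=35, then (i=3), then v=42, then returns 8
price_opt: u=4, then t=-3, then (not (max((-6 * x), (y + y)) == (u - y))) is true, then x=24, then v=0, then (i=-2), then v=7, then (i=-1), then v=14, then (i=0), then v=21, then (i=1), then v=28, then (i=2), then v=35, then (i=3), then v=42, then returns -3
8 vs -3 — the two versions disagree here.
verdict: not equivalent; witness: x=1, y=-4


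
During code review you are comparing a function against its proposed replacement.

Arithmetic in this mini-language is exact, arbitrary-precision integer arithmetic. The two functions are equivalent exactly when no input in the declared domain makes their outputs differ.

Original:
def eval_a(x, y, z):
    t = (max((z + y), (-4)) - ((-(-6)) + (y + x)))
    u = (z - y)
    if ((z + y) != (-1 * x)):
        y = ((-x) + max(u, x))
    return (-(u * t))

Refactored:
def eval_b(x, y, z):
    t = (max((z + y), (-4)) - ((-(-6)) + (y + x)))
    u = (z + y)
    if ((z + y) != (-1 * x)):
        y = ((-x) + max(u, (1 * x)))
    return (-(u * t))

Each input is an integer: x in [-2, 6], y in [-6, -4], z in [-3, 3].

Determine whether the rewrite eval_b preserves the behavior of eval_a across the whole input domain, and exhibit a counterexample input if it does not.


Consider the input x=-2, y=-6, z=-3.
eval_a: t=-2, then u=3, then ((z + y) != (-1 * x)) is true, then y=5, then returns 6
eval_b: t=-2, then u=-9, then ((z + y) != (-1 * x)) is true, then y=0, then returns -18
6 against -18: the behavior changed.
verdict: not equivalent; witness: x=-2, y=-6, z=-3


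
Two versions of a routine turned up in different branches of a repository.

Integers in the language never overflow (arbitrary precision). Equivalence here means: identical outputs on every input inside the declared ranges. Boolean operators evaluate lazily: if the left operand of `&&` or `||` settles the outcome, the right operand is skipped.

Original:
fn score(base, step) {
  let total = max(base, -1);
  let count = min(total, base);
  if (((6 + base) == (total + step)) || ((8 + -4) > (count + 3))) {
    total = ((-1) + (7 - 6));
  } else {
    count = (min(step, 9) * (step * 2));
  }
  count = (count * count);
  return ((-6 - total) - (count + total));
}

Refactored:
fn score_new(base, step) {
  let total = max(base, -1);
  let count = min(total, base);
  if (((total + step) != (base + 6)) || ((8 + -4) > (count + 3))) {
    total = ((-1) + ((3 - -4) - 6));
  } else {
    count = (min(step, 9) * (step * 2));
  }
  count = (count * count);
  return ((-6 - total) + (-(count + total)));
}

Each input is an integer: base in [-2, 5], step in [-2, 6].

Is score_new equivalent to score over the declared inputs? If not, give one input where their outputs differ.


Evaluate both at base=1, step=-2.
score: total=1, then count=1, then (((6 + base) == (total + step)) || ((8 + -4) > (count + 3))) is false, then count=8, then count=64, then returns -72
score_new: total=1, then count=1, then (((total + step) != (base + 6)) || ((8 + -4) > (count + 3))) is true, then total=0, then count=1, then returns -7
-72 and -7 differ, so these are not the same function on this domain.
verdict: not equivalent; witness: base=1, step=-2


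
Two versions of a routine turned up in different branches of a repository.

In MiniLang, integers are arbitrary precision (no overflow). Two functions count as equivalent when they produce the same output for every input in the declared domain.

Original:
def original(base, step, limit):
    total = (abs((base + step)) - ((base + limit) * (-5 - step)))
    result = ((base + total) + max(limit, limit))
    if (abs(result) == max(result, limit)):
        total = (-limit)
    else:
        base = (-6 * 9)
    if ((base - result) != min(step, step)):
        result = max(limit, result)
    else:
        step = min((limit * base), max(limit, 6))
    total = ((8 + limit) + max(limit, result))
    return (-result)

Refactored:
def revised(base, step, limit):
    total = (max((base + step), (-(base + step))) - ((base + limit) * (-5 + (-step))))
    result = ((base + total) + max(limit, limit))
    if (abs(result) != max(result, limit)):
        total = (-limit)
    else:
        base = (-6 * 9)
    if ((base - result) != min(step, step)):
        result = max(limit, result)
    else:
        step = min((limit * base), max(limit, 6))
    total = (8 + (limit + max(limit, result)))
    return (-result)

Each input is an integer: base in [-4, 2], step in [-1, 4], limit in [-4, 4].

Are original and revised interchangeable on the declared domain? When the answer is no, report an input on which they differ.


There is a counterexample at base=-4, step=2, limit=3: -3 on one side, 6 on the other.
original: total=-5, then result=-6, then (abs(result) == max(result, limit)) is false, then base=-54, then ((base - result) != min(step, step)) is true, then result=3, then total=14, then returns -3
revised: total=-5, then result=-6, then (abs(result) != max(result, limit)) is true, then total=-3, then ((base - result) != min(step, step)) is false, then step=-12, then total=14, then returns 6
verdict: not equivalent; witness: base=-4, step=2, limit=3


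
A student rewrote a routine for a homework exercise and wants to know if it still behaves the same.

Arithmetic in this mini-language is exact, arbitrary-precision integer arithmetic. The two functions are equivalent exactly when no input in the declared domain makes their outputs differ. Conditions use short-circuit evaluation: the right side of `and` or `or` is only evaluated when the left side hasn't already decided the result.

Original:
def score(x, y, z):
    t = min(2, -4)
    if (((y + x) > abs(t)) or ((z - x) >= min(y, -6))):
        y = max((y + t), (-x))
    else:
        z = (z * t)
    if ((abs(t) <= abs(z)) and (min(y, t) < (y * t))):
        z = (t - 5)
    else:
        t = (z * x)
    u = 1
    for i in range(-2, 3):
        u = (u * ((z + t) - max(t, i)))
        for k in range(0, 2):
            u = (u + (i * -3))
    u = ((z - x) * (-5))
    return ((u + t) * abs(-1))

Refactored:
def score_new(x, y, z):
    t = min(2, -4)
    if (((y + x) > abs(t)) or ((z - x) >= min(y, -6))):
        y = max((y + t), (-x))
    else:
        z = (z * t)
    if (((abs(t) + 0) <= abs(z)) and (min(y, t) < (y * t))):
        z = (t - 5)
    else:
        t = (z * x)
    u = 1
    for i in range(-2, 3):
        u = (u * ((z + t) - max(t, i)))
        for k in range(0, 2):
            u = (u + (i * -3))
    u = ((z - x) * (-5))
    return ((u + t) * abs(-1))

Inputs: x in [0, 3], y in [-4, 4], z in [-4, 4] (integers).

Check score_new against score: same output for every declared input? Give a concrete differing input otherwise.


Side by side, the visible changes include: constant usage differs; and arithmetic usage differs.
One worked example (x=1, y=4, z=3) — score: t := -4 | (((y + x) > abs(t)) or ((z - x) >= min(y, -6))): true | y := 0 | ((abs(t) <= abs(z)) and (min(y, t) < (y * t))): false | t := 3 | u := 1 | iter i=-2: | u := 3 | iter k=0: | u := 9 | iter k=1: | u := 15 | iter i=-1: | u := 45 | iter k=0: | u := 48 | iter k=1: | u := 51 | iter i=0: | u := 153 | iter k=0: | u := 153 | iter k=1: | u := 153 | iter i=1: | u := 459 | iter k=0: | u := 456 | iter k=1: | u := 453 | iter i=2: | u := 1359 | iter k=0: | u := 1353 | iter k=1: | u := 1347 | u := -10 | result -7; score_new: t := -4 | (((y + x) > abs(t)) or ((z - x) >= min(y, -6))): true | y := 0 | (((abs(t) + 0) <= abs(z)) and (min(y, t) < (y * t))): false | t := 3 | u := 1 | iter i=-2: | u := 3 | iter k=0: | u := 9 | iter k=1: | u := 15 | iter i=-1: | u := 45 | iter k=0: | u := 48 | iter k=1: | u := 51 | iter i=0: | u := 153 | iter k=0: | u := 153 | iter k=1: | u := 153 | iter i=1: | u := 459 | iter k=0: | u := 456 | iter k=1: | u := 453 | iter i=2: | u := 1359 | iter k=0: | u := 1353 | iter k=1: | u := 1347 | u := -10 | result -7; agreement on -7.
An exhaustive pass over the 324 declared inputs shows identical outputs.
verdict: equivalent


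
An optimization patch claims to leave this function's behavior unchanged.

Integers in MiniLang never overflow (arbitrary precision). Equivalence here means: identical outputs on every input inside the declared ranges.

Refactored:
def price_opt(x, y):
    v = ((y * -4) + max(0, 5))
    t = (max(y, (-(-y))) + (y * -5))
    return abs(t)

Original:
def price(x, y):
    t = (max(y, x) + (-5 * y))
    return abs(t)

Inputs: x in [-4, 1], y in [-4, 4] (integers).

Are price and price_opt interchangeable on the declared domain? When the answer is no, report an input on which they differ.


Run the pair on x=-3, y=-4.
price: t := 17 | result 17
price_opt: v := 21 | t := 16 | result 16
17 against 16: the behavior changed.
verdict: not equivalent; witness: x=-3, y=-4


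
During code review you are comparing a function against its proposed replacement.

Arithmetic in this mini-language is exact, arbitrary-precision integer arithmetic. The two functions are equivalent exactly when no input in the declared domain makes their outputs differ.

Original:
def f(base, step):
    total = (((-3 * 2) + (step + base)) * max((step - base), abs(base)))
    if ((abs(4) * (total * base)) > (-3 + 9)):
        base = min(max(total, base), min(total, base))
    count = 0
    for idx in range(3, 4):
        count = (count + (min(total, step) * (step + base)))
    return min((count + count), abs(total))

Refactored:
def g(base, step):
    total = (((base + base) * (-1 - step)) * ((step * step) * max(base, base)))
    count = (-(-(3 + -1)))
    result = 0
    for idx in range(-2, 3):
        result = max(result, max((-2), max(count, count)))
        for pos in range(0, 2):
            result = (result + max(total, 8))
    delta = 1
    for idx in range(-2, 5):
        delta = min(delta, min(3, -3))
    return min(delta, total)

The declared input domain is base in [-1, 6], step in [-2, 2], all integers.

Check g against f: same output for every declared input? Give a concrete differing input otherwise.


Evaluate both at base=-1, step=-2.
f: total := -9 | ((abs(4) * (total * base)) > (-3 + 9)): true | base := -9 | count := 0 | iter idx=3: | count := 99 | result 9
g: total := 8 | count := 2 | result := 0 | iter idx=-2: | result := 2 | iter pos=0: | result := 10 | iter pos=1: | result := 18 | iter idx=-1: | result := 18 | iter pos=0: | result := 26 | iter pos=1: | result := 34 | iter idx=0: | result := 34 | iter pos=0: | result := 42 | iter pos=1: | result := 50 | iter idx=1: | result := 50 | iter pos=0: | result := 58 | iter pos=1: | result := 66 | iter idx=2: | result := 66 | iter pos=0: | result := 74 | iter pos=1: | result := 82 | delta := 1 | iter idx=-2: | delta := -3 | iter idx=-1: | delta := -3 | iter idx=0: | delta := -3 | iter idx=1: | delta := -3 | iter idx=2: | delta := -3 | iter idx=3: | delta := -3 | iter idx=4: | delta := -3 | result -3
9 and -3 differ, so these are not the same function on this domain.
verdict: not equivalent; witness: base=-1, step=-2


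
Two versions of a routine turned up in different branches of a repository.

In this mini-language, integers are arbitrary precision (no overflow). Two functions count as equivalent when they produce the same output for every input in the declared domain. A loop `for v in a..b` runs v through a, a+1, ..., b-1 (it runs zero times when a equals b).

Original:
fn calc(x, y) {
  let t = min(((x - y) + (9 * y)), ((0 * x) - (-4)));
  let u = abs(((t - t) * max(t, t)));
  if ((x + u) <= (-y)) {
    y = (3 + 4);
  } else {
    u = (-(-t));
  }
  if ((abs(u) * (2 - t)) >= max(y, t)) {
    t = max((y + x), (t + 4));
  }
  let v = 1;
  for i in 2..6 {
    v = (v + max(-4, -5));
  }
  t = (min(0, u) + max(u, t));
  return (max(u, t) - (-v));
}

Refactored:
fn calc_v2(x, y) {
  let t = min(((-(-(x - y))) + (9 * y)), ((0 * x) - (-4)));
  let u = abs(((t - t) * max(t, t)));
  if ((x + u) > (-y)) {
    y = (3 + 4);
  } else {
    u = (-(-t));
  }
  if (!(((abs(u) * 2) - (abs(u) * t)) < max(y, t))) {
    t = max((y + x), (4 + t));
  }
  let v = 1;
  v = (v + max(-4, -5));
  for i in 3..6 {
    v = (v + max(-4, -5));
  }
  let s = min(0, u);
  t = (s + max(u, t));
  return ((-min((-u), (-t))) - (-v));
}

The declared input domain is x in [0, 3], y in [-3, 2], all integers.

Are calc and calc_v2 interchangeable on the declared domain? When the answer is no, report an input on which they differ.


There is a counterexample at x=0, y=-3: -15 on one side, -39 on the other.
calc: t := -24 | u := 0 | ((x + u) <= (-y)): true | y := 7 | ((abs(u) * (2 - t)) >= max(y, t)): false | v := 1 | iter i=2: | v := -3 | iter i=3: | v := -7 | iter i=4: | v := -11 | iter i=5: | v := -15 | t := 0 | result -15
calc_v2: t := -24 | u := 0 | ((x + u) > (-y)): false | u := -24 | (!(((abs(u) * 2) - (abs(u) * t)) < max(y, t))): true | t := -3 | v := 1 | v := -3 | iter i=3: | v := -7 | iter i=4: | v := -11 | iter i=5: | v := -15 | s := -24 | t := -27 | result -39
verdict: not equivalent; witness: x=0, y=-3


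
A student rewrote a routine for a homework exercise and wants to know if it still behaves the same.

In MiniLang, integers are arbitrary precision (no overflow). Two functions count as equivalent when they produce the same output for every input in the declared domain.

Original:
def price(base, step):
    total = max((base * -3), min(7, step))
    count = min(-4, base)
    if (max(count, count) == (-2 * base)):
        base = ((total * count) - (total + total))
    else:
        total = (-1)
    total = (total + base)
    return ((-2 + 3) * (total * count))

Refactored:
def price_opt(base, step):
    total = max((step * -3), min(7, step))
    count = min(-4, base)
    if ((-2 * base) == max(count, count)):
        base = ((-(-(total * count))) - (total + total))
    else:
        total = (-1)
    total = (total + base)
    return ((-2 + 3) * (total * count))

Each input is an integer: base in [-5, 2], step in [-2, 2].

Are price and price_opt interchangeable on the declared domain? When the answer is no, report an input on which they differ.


Not equivalent: base=2, step=-2 separates them (-40 vs 120).
price: total := -2 | count := -4 | (max(count, count) == (-2 * base)): true | base := 12 | total := 10 | result -40
price_opt: total := 6 | count := -4 | ((-2 * base) == max(count, count)): true | base := -36 | total := -30 | result 120
verdict: not equivalent; witness: base=2, step=-2


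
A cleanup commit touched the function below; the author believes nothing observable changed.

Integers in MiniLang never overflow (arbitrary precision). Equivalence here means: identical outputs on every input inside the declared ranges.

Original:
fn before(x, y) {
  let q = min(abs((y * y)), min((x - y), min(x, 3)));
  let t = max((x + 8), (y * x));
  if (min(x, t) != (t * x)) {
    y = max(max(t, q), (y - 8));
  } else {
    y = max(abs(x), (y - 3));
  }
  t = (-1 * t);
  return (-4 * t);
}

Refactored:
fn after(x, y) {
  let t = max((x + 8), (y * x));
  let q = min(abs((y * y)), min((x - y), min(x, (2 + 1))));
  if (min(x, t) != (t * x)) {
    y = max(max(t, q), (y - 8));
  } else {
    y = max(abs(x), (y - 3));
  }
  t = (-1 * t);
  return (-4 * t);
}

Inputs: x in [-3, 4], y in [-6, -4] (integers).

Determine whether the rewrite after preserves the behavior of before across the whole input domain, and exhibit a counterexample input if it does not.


The two versions differ — the changes include constant usage differs; arithmetic usage differs.
As a probe, take x=0, y=-5: before runs q=0, then t=8, then (min(x, t) != (t * x)) is false, then y=0, then t=-8, then returns 32; after runs t=8, then q=0, then (min(x, t) != (t * x)) is false, then y=0, then t=-8, then returns 32; both end at 32.
Across all 24 domain points the two functions coincide.
verdict: equivalent
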